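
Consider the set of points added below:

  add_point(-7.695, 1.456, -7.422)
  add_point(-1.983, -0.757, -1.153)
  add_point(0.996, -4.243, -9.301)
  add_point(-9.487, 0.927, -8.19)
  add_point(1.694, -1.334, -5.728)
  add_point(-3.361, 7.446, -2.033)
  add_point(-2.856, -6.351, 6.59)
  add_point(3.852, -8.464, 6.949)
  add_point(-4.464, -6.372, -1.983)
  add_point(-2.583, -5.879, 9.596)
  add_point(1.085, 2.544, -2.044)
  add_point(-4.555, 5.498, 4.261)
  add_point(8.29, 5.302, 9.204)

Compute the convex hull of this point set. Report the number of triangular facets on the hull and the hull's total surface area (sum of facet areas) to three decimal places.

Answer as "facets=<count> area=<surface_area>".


facets=18 area=809.981

Points on the hull: [0, 2, 3, 4, 5, 6, 7, 8, 9, 11, 12] (11 of 13).

Area of each hull facet:
  f1: (p2, p7, p12) → 124.5720
  f2: (p9, p7, p12) → 53.9391
  f3: (p11, p9, p3) → 89.1826
  f4: (p11, p9, p12) → 83.2835
  f5: (p6, p9, p7) → 10.7144
  f6: (p4, p2, p12) → 13.9087
  f7: (p0, p2, p3) → 9.1053
  f8: (p5, p11, p12) → 45.3697
  f9: (p5, p4, p12) → 86.1614
  f10: (p5, p4, p2) → 17.9258
  f11: (p5, p0, p2) → 48.2005
  f12: (p5, p11, p3) → 35.1298
  f13: (p5, p0, p3) → 5.3472
  f14: (p8, p2, p7) → 56.7446
  f15: (p8, p6, p7) → 29.9250
  f16: (p8, p2, p3) → 47.8596
  f17: (p8, p9, p3) → 50.2319
  f18: (p8, p6, p9) → 2.3796
Σ area = 809.981

Euler characteristic 11−27+18 = 2 ✓


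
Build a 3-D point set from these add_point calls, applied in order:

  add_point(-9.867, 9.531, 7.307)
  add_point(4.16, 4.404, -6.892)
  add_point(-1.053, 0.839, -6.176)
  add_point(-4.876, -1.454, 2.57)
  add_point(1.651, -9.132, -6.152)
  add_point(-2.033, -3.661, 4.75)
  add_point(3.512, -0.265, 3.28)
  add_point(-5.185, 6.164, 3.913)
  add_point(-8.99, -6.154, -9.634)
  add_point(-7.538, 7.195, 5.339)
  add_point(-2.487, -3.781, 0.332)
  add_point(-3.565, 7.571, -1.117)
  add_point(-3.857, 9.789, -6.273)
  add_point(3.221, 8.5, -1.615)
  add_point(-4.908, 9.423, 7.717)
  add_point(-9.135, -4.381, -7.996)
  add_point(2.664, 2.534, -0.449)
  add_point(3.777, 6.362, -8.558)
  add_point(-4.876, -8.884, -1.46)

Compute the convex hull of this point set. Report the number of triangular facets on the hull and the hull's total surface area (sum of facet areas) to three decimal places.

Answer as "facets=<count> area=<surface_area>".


facets=20 area=939.671

Hull vertices (12/19): indices [0, 1, 4, 5, 6, 8, 12, 13, 14, 15, 17, 18].

Per-facet area ½‖(b−a)×(c−a)‖:
  f1: (p6, p4, p1) → 68.2904
  f2: (p18, p8, p0) → 100.2551
  f3: (p18, p4, p8) → 38.0164
  f4: (p13, p6, p1) → 33.4784
  f5: (p15, p8, p0) → 2.2600
  f6: (p15, p12, p0) → 112.8622
  f7: (p15, p12, p8) → 12.4058
  f8: (p17, p12, p8) → 73.1826
  f9: (p17, p4, p1) → 11.9076
  f10: (p17, p4, p8) → 90.2616
  f11: (p17, p13, p1) → 8.7645
  f12: (p17, p13, p12) → 28.4675
  f13: (p5, p6, p4) → 41.5205
  f14: (p5, p18, p4) → 34.0602
  f15: (p5, p18, p0) → 59.1150
  f16: (p14, p13, p6) → 59.7814
  f17: (p14, p5, p0) → 33.3712
  f18: (p14, p5, p6) → 44.1139
  f19: (p14, p12, p0) → 34.9236
  f20: (p14, p13, p12) → 52.6329
Σ area = 939.671

Euler characteristic 12−30+20 = 2 ✓


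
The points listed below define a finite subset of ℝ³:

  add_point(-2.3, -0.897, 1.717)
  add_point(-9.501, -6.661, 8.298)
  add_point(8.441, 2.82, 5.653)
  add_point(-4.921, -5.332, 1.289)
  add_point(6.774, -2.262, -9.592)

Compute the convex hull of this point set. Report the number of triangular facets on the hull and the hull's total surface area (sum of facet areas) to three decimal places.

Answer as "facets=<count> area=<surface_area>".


5 of the 5 inputs are extreme points: [0, 1, 2, 3, 4].

Area of each hull facet:
  f1: (p4, p2, p1) → 164.2308
  f2: (p0, p2, p1) → 57.5870
  f3: (p0, p4, p2) → 84.2510
  f4: (p3, p4, p1) → 16.4672
  f5: (p3, p0, p1) → 20.6065
  f6: (p3, p0, p4) → 37.0859
Σ area = 380.228

Euler: V−E+F = 5−9+6 = 2.

facets=6 area=380.228


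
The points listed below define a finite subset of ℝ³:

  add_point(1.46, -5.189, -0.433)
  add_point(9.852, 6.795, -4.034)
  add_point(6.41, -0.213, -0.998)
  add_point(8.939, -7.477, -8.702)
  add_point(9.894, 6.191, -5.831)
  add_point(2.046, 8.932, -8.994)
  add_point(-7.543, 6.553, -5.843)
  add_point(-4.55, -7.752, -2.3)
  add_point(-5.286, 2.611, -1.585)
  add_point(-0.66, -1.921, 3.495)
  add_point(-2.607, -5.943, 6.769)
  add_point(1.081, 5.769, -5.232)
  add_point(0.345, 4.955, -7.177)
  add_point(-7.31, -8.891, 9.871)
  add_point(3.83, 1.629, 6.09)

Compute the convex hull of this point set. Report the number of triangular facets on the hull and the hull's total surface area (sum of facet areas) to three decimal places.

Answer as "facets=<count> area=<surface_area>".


Points on the hull: [1, 3, 4, 5, 6, 7, 13, 14] (8 of 15).

Per-facet area ½‖(b−a)×(c−a)‖:
  f1: (p3, p5, p6) → 91.3651
  f2: (p3, p5, p4) → 61.3729
  f3: (p14, p13, p6) → 134.9387
  f4: (p14, p5, p6) → 84.0547
  f5: (p14, p3, p13) → 142.6177
  f6: (p7, p13, p6) → 90.6900
  f7: (p7, p3, p6) → 112.0760
  f8: (p7, p3, p13) → 73.6421
  f9: (p1, p5, p4) → 8.2277
  f10: (p1, p14, p5) → 60.6304
  f11: (p1, p3, p4) → 11.4650
  f12: (p1, p14, p3) → 95.4215
Σ area = 966.502

Euler characteristic 8−18+12 = 2 ✓

facets=12 area=966.502


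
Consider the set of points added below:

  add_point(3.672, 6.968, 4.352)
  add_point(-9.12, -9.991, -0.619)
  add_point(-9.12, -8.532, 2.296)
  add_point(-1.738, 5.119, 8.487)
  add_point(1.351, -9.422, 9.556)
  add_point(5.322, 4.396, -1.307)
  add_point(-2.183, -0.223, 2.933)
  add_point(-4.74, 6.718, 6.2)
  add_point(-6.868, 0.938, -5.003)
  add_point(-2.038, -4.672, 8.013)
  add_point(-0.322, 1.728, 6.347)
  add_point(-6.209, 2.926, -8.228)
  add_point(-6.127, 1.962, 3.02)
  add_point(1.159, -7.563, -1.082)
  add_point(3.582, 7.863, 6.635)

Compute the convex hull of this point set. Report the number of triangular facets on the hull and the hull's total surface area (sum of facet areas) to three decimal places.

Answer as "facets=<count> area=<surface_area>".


12 of the 15 inputs are extreme points: [0, 1, 2, 3, 4, 5, 7, 8, 9, 11, 13, 14].

Facet areas (half cross-product norm):
  f1: (p4, p14, p5) → 76.3502
  f2: (p13, p11, p1) → 73.9363
  f3: (p13, p11, p5) → 79.4633
  f4: (p13, p4, p1) → 56.9715
  f5: (p13, p4, p5) → 67.3506
  f6: (p7, p14, p11) → 62.0028
  f7: (p0, p11, p5) → 41.8273
  f8: (p0, p14, p5) → 1.7899
  f9: (p0, p14, p11) → 12.7489
  f10: (p2, p4, p1) → 18.2957
  f11: (p3, p4, p14) → 44.9264
  f12: (p3, p7, p14) → 12.3043
  f13: (p8, p7, p11) → 21.6617
  f14: (p8, p2, p7) → 76.9733
  f15: (p8, p11, p1) → 13.5132
  f16: (p8, p2, p1) → 19.4761
  f17: (p9, p2, p7) → 58.1064
  f18: (p9, p3, p7) → 18.8998
  f19: (p9, p2, p4) → 28.9422
  f20: (p9, p3, p4) → 19.3666
Σ area = 804.907

Euler: V−E+F = 12−30+20 = 2.

facets=20 area=804.907


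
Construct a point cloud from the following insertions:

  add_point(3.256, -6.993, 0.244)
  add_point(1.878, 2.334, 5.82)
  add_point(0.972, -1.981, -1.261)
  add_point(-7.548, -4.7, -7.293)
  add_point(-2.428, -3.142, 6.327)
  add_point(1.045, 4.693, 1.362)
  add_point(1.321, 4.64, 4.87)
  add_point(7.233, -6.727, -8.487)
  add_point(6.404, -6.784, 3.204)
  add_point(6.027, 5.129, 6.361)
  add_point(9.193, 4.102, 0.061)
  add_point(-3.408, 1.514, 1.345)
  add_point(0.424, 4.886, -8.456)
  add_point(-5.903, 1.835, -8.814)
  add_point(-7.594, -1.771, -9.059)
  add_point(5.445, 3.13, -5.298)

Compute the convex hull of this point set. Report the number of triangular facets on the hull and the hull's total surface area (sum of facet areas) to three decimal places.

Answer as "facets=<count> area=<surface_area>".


facets=24 area=769.741

Points on the hull: [0, 3, 4, 5, 6, 7, 8, 9, 10, 11, 12, 13, 14, 15] (14 of 16).

Per-facet area ½‖(b−a)×(c−a)‖:
  f1: (p8, p9, p10) → 40.6453
  f2: (p8, p7, p10) → 65.4413
  f3: (p8, p7, p0) → 19.6720
  f4: (p8, p4, p0) → 19.8360
  f5: (p8, p4, p9) → 55.1300
  f6: (p12, p5, p13) → 34.4321
  f7: (p12, p7, p14) → 69.3378
  f8: (p12, p13, p14) → 8.8448
  f9: (p12, p9, p10) → 41.7979
  f10: (p3, p4, p0) → 60.1012
  f11: (p3, p7, p14) → 25.4980
  f12: (p3, p7, p0) → 63.0872
  f13: (p11, p13, p14) → 20.6958
  f14: (p11, p3, p14) → 19.4789
  f15: (p11, p3, p4) → 38.2668
  f16: (p15, p7, p10) → 33.2885
  f17: (p15, p12, p10) → 11.3388
  f18: (p15, p12, p7) → 31.4904
  f19: (p6, p5, p13) → 12.0209
  f20: (p6, p11, p13) → 26.0231
  f21: (p6, p12, p9) → 30.8901
  f22: (p6, p12, p5) → 0.2771
  f23: (p6, p4, p9) → 19.4734
  f24: (p6, p11, p4) → 22.6739
Σ area = 769.741

Euler characteristic 14−36+24 = 2 ✓


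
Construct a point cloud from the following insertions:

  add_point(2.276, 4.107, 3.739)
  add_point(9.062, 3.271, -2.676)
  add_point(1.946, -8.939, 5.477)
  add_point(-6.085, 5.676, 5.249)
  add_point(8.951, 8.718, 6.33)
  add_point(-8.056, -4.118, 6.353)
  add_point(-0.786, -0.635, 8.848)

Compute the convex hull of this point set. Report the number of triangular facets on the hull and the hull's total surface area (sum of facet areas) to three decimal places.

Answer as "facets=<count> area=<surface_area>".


6 of the 7 inputs are extreme points: [1, 2, 3, 4, 5, 6].

Facet areas (half cross-product norm):
  f1: (p2, p1, p5) → 90.3365
  f2: (p4, p2, p1) → 85.7790
  f3: (p3, p1, p5) → 86.4312
  f4: (p3, p4, p1) → 79.9927
  f5: (p6, p2, p5) → 38.5544
  f6: (p6, p4, p2) → 60.7158
  f7: (p6, p3, p5) → 35.7305
  f8: (p6, p3, p4) → 61.1977
Σ area = 538.738

Euler: V−E+F = 6−12+8 = 2.

facets=8 area=538.738


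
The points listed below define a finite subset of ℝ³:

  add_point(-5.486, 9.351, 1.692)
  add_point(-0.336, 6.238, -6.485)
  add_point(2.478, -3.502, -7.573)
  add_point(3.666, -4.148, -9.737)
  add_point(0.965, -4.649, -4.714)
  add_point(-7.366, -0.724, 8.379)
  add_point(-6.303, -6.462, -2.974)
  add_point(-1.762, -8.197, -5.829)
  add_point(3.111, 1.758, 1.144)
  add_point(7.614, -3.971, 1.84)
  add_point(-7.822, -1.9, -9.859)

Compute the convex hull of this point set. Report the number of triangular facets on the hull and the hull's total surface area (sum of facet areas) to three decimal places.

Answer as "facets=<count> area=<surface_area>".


facets=14 area=747.075

Points on the hull: [0, 1, 3, 5, 6, 7, 8, 9, 10] (9 of 11).

Area of each hull facet:
  f1: (p5, p0, p10) → 97.6150
  f2: (p5, p0, p9) → 100.0660
  f3: (p1, p0, p10) → 58.2448
  f4: (p7, p5, p9) → 99.7995
  f5: (p8, p0, p9) → 9.6076
  f6: (p8, p1, p9) → 25.8296
  f7: (p8, p1, p0) → 45.6926
  f8: (p6, p5, p10) → 47.3121
  f9: (p6, p7, p10) → 23.5472
  f10: (p6, p7, p5) → 27.1630
  f11: (p3, p1, p9) → 69.9290
  f12: (p3, p7, p9) → 46.4068
  f13: (p3, p1, p10) → 58.4723
  f14: (p3, p7, p10) → 37.3895
Σ area = 747.075

Euler: V−E+F = 9−21+14 = 2.


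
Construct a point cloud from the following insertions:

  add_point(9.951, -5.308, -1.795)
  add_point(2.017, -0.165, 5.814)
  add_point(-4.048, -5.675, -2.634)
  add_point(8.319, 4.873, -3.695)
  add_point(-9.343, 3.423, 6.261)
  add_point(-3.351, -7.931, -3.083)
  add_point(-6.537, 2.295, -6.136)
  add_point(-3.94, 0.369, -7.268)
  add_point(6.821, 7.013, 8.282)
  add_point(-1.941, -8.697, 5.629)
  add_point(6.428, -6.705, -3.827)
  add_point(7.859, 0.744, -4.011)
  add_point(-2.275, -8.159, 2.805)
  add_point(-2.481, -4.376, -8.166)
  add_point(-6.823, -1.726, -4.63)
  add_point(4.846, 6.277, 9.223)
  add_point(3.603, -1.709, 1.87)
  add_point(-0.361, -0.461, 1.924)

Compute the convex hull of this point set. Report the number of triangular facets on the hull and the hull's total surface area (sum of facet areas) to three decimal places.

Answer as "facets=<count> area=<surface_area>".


facets=22 area=907.818

Points on the hull: [0, 3, 4, 5, 6, 7, 8, 9, 10, 11, 13, 14, 15] (13 of 18).

Triangle areas on the boundary:
  f1: (p9, p8, p0) → 111.5814
  f2: (p6, p8, p4) → 106.1171
  f3: (p15, p8, p4) → 10.1917
  f4: (p15, p9, p4) → 99.2508
  f5: (p15, p9, p8) → 16.3250
  f6: (p3, p8, p0) → 64.2586
  f7: (p3, p6, p8) → 93.4118
  f8: (p5, p9, p4) → 62.5624
  f9: (p11, p3, p0) → 7.9524
  f10: (p11, p13, p3) → 21.6245
  f11: (p7, p3, p6) → 21.1307
  f12: (p7, p13, p6) → 5.1044
  f13: (p7, p13, p3) → 33.9893
  f14: (p10, p5, p13) → 29.8129
  f15: (p10, p11, p0) → 14.4686
  f16: (p10, p11, p13) → 38.5236
  f17: (p10, p9, p0) → 26.7007
  f18: (p10, p5, p9) → 43.6612
  f19: (p14, p6, p4) → 26.4209
  f20: (p14, p5, p4) → 43.1620
  f21: (p14, p13, p6) → 13.1719
  f22: (p14, p5, p13) → 18.3959
Σ area = 907.818

Euler: V−E+F = 13−33+22 = 2.


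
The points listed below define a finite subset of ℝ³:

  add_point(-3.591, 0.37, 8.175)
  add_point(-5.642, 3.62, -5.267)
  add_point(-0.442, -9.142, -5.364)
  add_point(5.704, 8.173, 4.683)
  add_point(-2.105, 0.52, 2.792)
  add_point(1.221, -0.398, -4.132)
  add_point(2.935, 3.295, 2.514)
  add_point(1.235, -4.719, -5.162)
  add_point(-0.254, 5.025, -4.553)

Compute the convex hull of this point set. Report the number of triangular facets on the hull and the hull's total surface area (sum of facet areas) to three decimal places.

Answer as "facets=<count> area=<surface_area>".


facets=10 area=433.718

7 of the 9 inputs are extreme points: [0, 1, 2, 3, 5, 7, 8].

Per-facet area ½‖(b−a)×(c−a)‖:
  f1: (p0, p3, p1) → 84.1680
  f2: (p0, p2, p1) → 92.9196
  f3: (p0, p2, p3) → 106.3465
  f4: (p8, p3, p1) → 23.7699
  f5: (p7, p2, p3) → 21.9267
  f6: (p7, p2, p1) → 22.2350
  f7: (p7, p8, p1) → 27.5521
  f8: (p5, p8, p3) → 32.1415
  f9: (p5, p7, p3) → 17.7385
  f10: (p5, p7, p8) → 4.9198
Σ area = 433.718

Euler: V−E+F = 7−15+10 = 2.


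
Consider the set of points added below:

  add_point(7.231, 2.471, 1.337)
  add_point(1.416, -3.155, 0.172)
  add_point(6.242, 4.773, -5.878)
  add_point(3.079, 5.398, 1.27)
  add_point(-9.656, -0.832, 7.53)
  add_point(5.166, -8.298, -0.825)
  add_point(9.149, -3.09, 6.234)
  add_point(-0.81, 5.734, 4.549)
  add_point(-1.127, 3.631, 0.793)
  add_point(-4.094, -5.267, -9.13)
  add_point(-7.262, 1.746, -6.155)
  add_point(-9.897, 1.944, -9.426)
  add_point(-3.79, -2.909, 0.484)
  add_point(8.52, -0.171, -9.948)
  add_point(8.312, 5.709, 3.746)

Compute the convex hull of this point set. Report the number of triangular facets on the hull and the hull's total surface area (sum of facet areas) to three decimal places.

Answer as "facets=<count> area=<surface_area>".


facets=14 area=976.213

Points on the hull: [2, 4, 5, 6, 7, 9, 11, 13, 14] (9 of 15).

Triangle areas on the boundary:
  f1: (p4, p5, p6) → 87.3737
  f2: (p13, p5, p6) → 60.8762
  f3: (p9, p13, p11) → 60.4547
  f4: (p9, p13, p5) → 73.3200
  f5: (p9, p4, p11) → 78.4599
  f6: (p9, p4, p5) → 109.9981
  f7: (p14, p4, p6) → 85.6421
  f8: (p14, p13, p6) → 67.8441
  f9: (p7, p4, p11) → 92.2199
  f10: (p7, p14, p4) → 31.8046
  f11: (p2, p13, p11) → 56.8213
  f12: (p2, p14, p13) → 27.3400
  f13: (p2, p7, p11) → 99.1257
  f14: (p2, p7, p14) → 44.9326
Σ area = 976.213

Euler characteristic 9−21+14 = 2 ✓


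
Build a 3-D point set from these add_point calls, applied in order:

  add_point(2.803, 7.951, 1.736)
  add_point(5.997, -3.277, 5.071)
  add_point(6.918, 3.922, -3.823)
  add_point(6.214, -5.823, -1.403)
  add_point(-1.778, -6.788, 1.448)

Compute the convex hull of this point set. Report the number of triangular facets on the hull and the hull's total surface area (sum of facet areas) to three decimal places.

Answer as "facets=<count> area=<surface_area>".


facets=6 area=263.306

Hull vertices (5/5): indices [0, 1, 2, 3, 4].

Facet areas (half cross-product norm):
  f1: (p0, p2, p4) → 58.0791
  f2: (p1, p0, p4) → 56.2478
  f3: (p1, p0, p2) → 44.3165
  f4: (p3, p2, p4) → 41.5581
  f5: (p3, p1, p4) → 28.3655
  f6: (p3, p1, p2) → 34.7389
Σ area = 263.306

Check V−E+F: 5 − 9 + 6 = 2.


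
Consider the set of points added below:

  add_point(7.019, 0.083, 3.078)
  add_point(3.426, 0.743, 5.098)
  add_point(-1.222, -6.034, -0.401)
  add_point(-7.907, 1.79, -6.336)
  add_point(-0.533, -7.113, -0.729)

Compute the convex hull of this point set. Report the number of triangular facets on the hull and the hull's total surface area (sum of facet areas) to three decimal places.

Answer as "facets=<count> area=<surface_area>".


5 of the 5 inputs are extreme points: [0, 1, 2, 3, 4].

Facet areas (half cross-product norm):
  f1: (p4, p0, p3) → 71.0410
  f2: (p1, p0, p3) → 32.4036
  f3: (p1, p4, p0) → 21.9818
  f4: (p2, p4, p3) → 5.5508
  f5: (p2, p1, p3) → 58.4894
  f6: (p2, p1, p4) → 5.8265
Σ area = 195.293

Check V−E+F: 5 − 9 + 6 = 2.

facets=6 area=195.293


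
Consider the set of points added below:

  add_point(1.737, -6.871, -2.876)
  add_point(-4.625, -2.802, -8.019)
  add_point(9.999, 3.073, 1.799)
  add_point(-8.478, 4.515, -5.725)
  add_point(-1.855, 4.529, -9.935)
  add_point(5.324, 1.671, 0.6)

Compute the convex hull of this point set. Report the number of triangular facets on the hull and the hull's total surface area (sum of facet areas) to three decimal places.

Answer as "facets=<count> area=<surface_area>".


Points on the hull: [0, 1, 2, 3, 4, 5] (6 of 6).

Triangle areas on the boundary:
  f1: (p4, p2, p3) → 64.0675
  f2: (p4, p0, p2) → 91.9916
  f3: (p1, p0, p3) → 32.9506
  f4: (p1, p4, p3) → 28.7472
  f5: (p1, p4, p0) → 35.1673
  f6: (p5, p2, p3) → 18.6148
  f7: (p5, p0, p3) → 72.6870
  f8: (p5, p0, p2) → 18.6411
Σ area = 362.867

Check V−E+F: 6 − 12 + 8 = 2.

facets=8 area=362.867


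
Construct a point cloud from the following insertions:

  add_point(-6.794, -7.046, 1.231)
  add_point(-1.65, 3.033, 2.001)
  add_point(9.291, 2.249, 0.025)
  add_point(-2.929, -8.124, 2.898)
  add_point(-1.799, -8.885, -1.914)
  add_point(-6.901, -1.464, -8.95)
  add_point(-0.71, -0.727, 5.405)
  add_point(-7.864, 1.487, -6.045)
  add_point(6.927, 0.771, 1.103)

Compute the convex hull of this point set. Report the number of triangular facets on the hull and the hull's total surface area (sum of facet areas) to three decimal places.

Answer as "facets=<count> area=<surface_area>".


Points on the hull: [0, 1, 2, 3, 4, 5, 6, 7, 8] (9 of 9).

Triangle areas on the boundary:
  f1: (p5, p2, p7) → 38.6797
  f2: (p5, p4, p2) → 90.2651
  f3: (p5, p0, p7) → 23.8112
  f4: (p5, p0, p4) → 34.2895
  f5: (p1, p2, p7) → 51.3502
  f6: (p1, p6, p2) → 28.5617
  f7: (p1, p0, p7) → 51.7552
  f8: (p1, p0, p6) → 24.9814
  f9: (p8, p6, p2) → 4.6437
  f10: (p3, p0, p4) → 10.7722
  f11: (p3, p0, p6) → 17.4767
  f12: (p3, p8, p6) → 35.0560
  f13: (p3, p4, p2) → 39.5060
  f14: (p3, p8, p2) → 5.7133
Σ area = 456.862

Euler: V−E+F = 9−21+14 = 2.

facets=14 area=456.862


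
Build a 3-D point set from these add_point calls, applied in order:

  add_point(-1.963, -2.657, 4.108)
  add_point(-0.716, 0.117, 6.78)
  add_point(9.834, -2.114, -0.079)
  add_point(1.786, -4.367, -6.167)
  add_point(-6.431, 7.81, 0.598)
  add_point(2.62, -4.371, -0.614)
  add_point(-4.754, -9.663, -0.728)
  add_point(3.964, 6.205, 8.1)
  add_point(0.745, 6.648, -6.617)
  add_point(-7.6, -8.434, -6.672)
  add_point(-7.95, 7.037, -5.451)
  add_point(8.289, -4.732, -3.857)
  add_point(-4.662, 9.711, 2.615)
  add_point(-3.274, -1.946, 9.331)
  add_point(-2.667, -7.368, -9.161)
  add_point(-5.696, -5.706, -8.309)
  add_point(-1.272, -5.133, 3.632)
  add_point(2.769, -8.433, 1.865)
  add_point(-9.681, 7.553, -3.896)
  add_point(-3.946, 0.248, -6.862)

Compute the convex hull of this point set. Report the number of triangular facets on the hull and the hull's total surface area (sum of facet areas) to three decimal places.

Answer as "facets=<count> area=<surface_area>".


13 of the 20 inputs are extreme points: [2, 6, 7, 8, 9, 10, 11, 12, 13, 14, 15, 17, 18].

Facet areas (half cross-product norm):
  f1: (p7, p13, p2) → 71.2265
  f2: (p17, p13, p2) → 55.4851
  f3: (p17, p13, p6) → 45.7742
  f4: (p17, p14, p6) → 36.1360
  f5: (p12, p13, p18) → 56.0397
  f6: (p12, p7, p13) → 57.7052
  f7: (p8, p7, p2) → 85.4098
  f8: (p8, p12, p7) → 60.0377
  f9: (p9, p14, p6) → 18.8338
  f10: (p9, p13, p18) → 127.9148
  f11: (p9, p13, p6) → 32.9766
  f12: (p11, p17, p2) → 21.1949
  f13: (p11, p17, p14) → 50.8406
  f14: (p11, p8, p2) → 33.5526
  f15: (p11, p8, p14) → 79.9518
  f16: (p10, p8, p14) → 63.4315
  f17: (p10, p12, p18) → 10.0482
  f18: (p10, p8, p12) → 38.9644
  f19: (p15, p9, p14) → 6.4647
  f20: (p15, p10, p14) → 18.0095
  f21: (p15, p9, p18) → 24.7313
  f22: (p15, p10, p18) → 13.9200
Σ area = 1008.649

Euler characteristic 13−33+22 = 2 ✓

facets=22 area=1008.649


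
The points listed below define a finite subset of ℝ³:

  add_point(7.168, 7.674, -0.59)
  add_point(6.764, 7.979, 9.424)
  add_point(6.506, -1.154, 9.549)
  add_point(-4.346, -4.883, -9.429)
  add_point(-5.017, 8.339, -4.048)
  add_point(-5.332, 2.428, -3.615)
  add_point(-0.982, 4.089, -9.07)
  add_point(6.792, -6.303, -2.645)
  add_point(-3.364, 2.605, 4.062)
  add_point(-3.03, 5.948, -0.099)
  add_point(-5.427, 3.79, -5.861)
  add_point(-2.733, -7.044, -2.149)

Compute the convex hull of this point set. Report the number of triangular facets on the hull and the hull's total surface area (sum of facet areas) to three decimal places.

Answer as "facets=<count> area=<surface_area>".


Hull vertices (11/12): indices [0, 1, 2, 3, 4, 5, 6, 7, 8, 10, 11].

Per-facet area ½‖(b−a)×(c−a)‖:
  f1: (p1, p2, p0) → 45.8043
  f2: (p4, p1, p0) → 61.8533
  f3: (p7, p2, p0) → 80.0240
  f4: (p7, p2, p11) → 63.2809
  f5: (p7, p3, p11) → 36.7862
  f6: (p6, p4, p0) → 45.7803
  f7: (p6, p7, p0) → 79.3894
  f8: (p6, p7, p3) → 61.4102
  f9: (p6, p3, p10) → 24.9995
  f10: (p6, p4, p10) → 13.4258
  f11: (p8, p1, p2) → 51.8964
  f12: (p8, p4, p1) → 62.0025
  f13: (p8, p2, p11) → 68.2615
  f14: (p5, p4, p10) → 6.3735
  f15: (p5, p8, p4) → 23.5102
  f16: (p5, p8, p11) → 38.6705
  f17: (p5, p3, p10) → 12.2523
  f18: (p5, p3, p11) → 34.2620
Σ area = 809.983

Euler: V−E+F = 11−27+18 = 2.

facets=18 area=809.983


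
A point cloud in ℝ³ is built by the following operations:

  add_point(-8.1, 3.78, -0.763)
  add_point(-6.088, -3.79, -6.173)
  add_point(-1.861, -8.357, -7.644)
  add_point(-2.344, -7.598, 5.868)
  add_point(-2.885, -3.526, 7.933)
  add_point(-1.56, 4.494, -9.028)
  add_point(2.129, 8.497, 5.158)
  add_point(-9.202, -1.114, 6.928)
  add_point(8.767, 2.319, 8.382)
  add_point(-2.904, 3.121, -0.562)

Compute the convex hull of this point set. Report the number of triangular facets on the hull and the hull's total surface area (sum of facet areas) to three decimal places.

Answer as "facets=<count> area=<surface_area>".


Points on the hull: [0, 1, 2, 3, 4, 5, 6, 7, 8] (9 of 10).

Facet areas (half cross-product norm):
  f1: (p5, p2, p8) → 129.3137
  f2: (p6, p8, p7) → 71.8256
  f3: (p6, p5, p8) → 69.4896
  f4: (p3, p2, p7) → 63.3088
  f5: (p3, p2, p8) → 100.6583
  f6: (p1, p2, p7) → 37.7928
  f7: (p1, p5, p2) → 30.6902
  f8: (p0, p6, p7) → 58.1579
  f9: (p0, p6, p5) → 66.3633
  f10: (p0, p1, p7) → 43.5746
  f11: (p0, p1, p5) → 42.8945
  f12: (p4, p8, p7) → 32.9990
  f13: (p4, p3, p7) → 14.6901
  f14: (p4, p3, p8) → 28.5345
Σ area = 790.293

Check V−E+F: 9 − 21 + 14 = 2.

facets=14 area=790.293


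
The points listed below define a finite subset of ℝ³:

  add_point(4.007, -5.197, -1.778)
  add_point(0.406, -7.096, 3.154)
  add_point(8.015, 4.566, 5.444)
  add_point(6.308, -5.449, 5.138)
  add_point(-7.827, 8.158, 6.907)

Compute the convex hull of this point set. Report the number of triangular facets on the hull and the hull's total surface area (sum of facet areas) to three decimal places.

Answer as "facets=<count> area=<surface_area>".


Points on the hull: [0, 1, 2, 3, 4] (5 of 5).

Facet areas (half cross-product norm):
  f1: (p0, p2, p4) → 103.9037
  f2: (p0, p1, p4) → 55.8935
  f3: (p3, p2, p4) → 82.7543
  f4: (p3, p1, p4) → 56.5502
  f5: (p3, p0, p2) → 37.0218
  f6: (p3, p0, p1) → 19.2582
Σ area = 355.382

Euler: V−E+F = 5−9+6 = 2.

facets=6 area=355.382


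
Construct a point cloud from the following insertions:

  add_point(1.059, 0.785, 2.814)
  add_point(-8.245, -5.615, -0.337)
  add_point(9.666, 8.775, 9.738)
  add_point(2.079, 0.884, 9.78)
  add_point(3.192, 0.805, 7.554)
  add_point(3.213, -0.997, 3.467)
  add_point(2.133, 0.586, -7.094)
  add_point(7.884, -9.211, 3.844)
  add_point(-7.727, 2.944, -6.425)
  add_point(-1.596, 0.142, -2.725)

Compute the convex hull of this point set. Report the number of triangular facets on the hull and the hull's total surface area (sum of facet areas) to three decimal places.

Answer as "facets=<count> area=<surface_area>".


facets=8 area=748.025

Extreme-point indices: [1, 2, 3, 6, 7, 8] — 6 of 10 on the boundary.

Triangle areas on the boundary:
  f1: (p6, p7, p1) → 102.5688
  f2: (p6, p7, p2) → 141.0501
  f3: (p8, p6, p1) → 53.1383
  f4: (p8, p6, p2) → 100.1449
  f5: (p3, p7, p1) → 98.2230
  f6: (p3, p7, p2) → 69.3210
  f7: (p3, p8, p1) → 83.3318
  f8: (p3, p8, p2) → 100.2467
Σ area = 748.025

Euler: V−E+F = 6−12+8 = 2.


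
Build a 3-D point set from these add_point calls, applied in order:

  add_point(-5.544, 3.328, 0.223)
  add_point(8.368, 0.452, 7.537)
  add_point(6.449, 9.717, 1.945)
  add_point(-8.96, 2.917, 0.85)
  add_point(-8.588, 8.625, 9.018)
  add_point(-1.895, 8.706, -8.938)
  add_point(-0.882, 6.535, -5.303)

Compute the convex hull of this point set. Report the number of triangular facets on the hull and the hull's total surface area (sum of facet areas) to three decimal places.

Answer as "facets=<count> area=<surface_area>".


Extreme-point indices: [0, 1, 2, 3, 4, 5, 6] — 7 of 7 on the boundary.

Triangle areas on the boundary:
  f1: (p4, p1, p3) → 90.4138
  f2: (p4, p2, p1) → 90.9210
  f3: (p5, p2, p1) → 67.6081
  f4: (p5, p4, p3) → 62.9715
  f5: (p5, p4, p2) → 111.7800
  f6: (p6, p5, p3) → 20.7165
  f7: (p6, p5, p1) → 12.7675
  f8: (p0, p1, p3) → 18.5688
  f9: (p0, p6, p3) → 9.1692
  f10: (p0, p6, p1) → 62.7286
Σ area = 547.645

Euler characteristic 7−15+10 = 2 ✓

facets=10 area=547.645


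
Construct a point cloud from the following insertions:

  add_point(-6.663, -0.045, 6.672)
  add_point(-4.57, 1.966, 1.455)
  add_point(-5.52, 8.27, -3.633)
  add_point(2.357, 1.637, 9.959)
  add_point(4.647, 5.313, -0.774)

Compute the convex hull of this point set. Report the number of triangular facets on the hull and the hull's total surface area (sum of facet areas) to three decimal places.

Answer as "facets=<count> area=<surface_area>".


5 of the 5 inputs are extreme points: [0, 1, 2, 3, 4].

Area of each hull facet:
  f1: (p3, p2, p0) → 64.5908
  f2: (p3, p2, p4) → 62.8070
  f3: (p1, p2, p0) → 15.6921
  f4: (p1, p2, p4) → 39.2648
  f5: (p1, p3, p0) → 28.9811
  f6: (p1, p3, p4) → 50.6428
Σ area = 261.979

Check V−E+F: 5 − 9 + 6 = 2.

facets=6 area=261.979


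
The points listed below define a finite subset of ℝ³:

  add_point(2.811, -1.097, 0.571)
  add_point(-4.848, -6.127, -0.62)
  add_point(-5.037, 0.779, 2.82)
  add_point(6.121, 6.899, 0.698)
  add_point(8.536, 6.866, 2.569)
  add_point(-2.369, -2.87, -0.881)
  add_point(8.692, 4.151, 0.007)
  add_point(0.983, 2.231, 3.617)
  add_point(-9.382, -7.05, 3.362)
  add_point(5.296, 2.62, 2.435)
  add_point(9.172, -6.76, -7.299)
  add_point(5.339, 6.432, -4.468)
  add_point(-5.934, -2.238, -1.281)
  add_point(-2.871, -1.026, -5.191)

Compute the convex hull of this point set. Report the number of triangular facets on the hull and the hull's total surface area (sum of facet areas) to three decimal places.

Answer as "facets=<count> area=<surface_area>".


facets=20 area=564.777

Points on the hull: [1, 2, 3, 4, 6, 7, 8, 9, 10, 11, 12, 13] (12 of 14).

Area of each hull facet:
  f1: (p9, p10, p8) → 123.1396
  f2: (p9, p7, p8) → 19.9785
  f3: (p1, p10, p8) → 15.6361
  f4: (p1, p13, p8) → 14.8155
  f5: (p1, p13, p10) → 48.0891
  f6: (p11, p13, p10) → 69.9113
  f7: (p6, p11, p10) → 39.5558
  f8: (p4, p9, p7) → 9.1642
  f9: (p4, p11, p3) → 5.5611
  f10: (p4, p6, p11) → 11.0291
  f11: (p4, p9, p10) → 34.7433
  f12: (p4, p6, p10) → 4.0642
  f13: (p2, p11, p13) → 47.1934
  f14: (p2, p7, p8) → 20.9822
  f15: (p2, p11, p3) → 33.8381
  f16: (p2, p4, p3) → 16.0860
  f17: (p2, p4, p7) → 10.7938
  f18: (p12, p13, p8) → 8.4554
  f19: (p12, p2, p8) → 19.4334
  f20: (p12, p2, p13) → 12.3067
Σ area = 564.777

Euler: V−E+F = 12−30+20 = 2.


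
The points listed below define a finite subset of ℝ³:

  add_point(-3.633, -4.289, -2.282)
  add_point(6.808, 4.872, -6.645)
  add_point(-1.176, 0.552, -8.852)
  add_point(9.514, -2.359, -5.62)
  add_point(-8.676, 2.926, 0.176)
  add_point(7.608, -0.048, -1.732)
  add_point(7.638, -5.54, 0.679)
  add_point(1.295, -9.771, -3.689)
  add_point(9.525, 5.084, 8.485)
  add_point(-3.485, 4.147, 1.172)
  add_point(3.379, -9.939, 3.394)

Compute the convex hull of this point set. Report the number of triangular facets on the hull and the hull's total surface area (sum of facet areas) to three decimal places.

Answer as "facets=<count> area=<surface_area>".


10 of the 11 inputs are extreme points: [0, 1, 2, 3, 4, 6, 7, 8, 9, 10].

Triangle areas on the boundary:
  f1: (p10, p8, p4) → 143.5081
  f2: (p1, p2, p4) → 53.9275
  f3: (p1, p3, p8) → 58.9107
  f4: (p1, p3, p2) → 36.1938
  f5: (p7, p3, p10) → 41.4702
  f6: (p7, p3, p2) → 57.4598
  f7: (p6, p10, p8) → 41.3198
  f8: (p6, p3, p8) → 48.2602
  f9: (p6, p3, p10) → 14.6985
  f10: (p9, p8, p4) → 14.2355
  f11: (p9, p1, p4) → 26.2992
  f12: (p9, p1, p8) → 88.7109
  f13: (p0, p2, p4) → 38.8154
  f14: (p0, p7, p2) → 31.8740
  f15: (p0, p10, p4) → 37.4128
  f16: (p0, p7, p10) → 27.7040
Σ area = 760.800

Check V−E+F: 10 − 24 + 16 = 2.

facets=16 area=760.800


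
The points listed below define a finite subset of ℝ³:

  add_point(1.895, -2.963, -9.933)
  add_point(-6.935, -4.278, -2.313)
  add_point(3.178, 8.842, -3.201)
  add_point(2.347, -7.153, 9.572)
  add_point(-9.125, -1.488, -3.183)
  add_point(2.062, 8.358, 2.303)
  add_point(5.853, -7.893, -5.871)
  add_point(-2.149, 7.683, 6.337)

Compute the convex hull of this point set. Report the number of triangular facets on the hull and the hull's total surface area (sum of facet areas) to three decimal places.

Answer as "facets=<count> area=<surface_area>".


facets=12 area=738.522

8 of the 8 inputs are extreme points: [0, 1, 2, 3, 4, 5, 6, 7].

Per-facet area ½‖(b−a)×(c−a)‖:
  f1: (p7, p2, p4) → 79.2358
  f2: (p7, p3, p4) → 112.4333
  f3: (p0, p2, p4) → 85.3652
  f4: (p0, p2, p6) → 49.6423
  f5: (p1, p3, p4) → 20.2879
  f6: (p1, p3, p6) → 96.2663
  f7: (p1, p0, p4) → 20.9502
  f8: (p1, p0, p6) → 44.0833
  f9: (p5, p7, p2) → 9.4012
  f10: (p5, p7, p3) → 46.4364
  f11: (p5, p2, p6) → 48.1161
  f12: (p5, p3, p6) → 126.3044
Σ area = 738.522

Euler characteristic 8−18+12 = 2 ✓


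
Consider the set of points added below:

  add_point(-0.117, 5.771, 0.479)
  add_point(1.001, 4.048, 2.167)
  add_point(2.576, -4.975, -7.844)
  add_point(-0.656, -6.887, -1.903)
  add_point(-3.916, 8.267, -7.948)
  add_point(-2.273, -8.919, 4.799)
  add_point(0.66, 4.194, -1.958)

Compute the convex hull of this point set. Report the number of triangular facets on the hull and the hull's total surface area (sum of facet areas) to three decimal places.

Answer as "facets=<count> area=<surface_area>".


facets=10 area=354.141

Extreme-point indices: [0, 1, 2, 3, 4, 5, 6] — 7 of 7 on the boundary.

Area of each hull facet:
  f1: (p0, p5, p4) → 66.5415
  f2: (p1, p5, p2) → 82.0018
  f3: (p1, p0, p5) → 13.9500
  f4: (p3, p2, p4) → 51.7679
  f5: (p3, p5, p4) → 49.8490
  f6: (p3, p5, p2) → 6.2836
  f7: (p6, p2, p4) → 47.0809
  f8: (p6, p0, p4) → 12.6642
  f9: (p6, p1, p2) → 20.0161
  f10: (p6, p1, p0) → 3.9857
Σ area = 354.141

Euler characteristic 7−15+10 = 2 ✓


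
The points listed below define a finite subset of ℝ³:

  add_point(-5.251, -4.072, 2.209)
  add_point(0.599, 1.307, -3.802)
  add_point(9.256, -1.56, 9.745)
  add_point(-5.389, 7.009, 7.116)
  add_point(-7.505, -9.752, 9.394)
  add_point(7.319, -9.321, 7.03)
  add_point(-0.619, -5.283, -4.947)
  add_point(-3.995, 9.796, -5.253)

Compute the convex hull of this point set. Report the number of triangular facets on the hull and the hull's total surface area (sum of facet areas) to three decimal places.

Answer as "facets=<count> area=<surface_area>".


8 of the 8 inputs are extreme points: [0, 1, 2, 3, 4, 5, 6, 7].

Area of each hull facet:
  f1: (p0, p7, p4) → 31.3096
  f2: (p3, p2, p4) → 133.7917
  f3: (p3, p7, p4) → 101.5162
  f4: (p3, p7, p2) → 108.0190
  f5: (p5, p2, p4) → 62.1192
  f6: (p6, p0, p4) → 29.8856
  f7: (p6, p5, p4) → 103.1531
  f8: (p6, p0, p7) → 64.6178
  f9: (p1, p7, p2) → 67.8074
  f10: (p1, p6, p7) → 22.5472
  f11: (p1, p5, p2) → 67.1753
  f12: (p1, p6, p5) → 50.7110
Σ area = 842.653

Euler characteristic 8−18+12 = 2 ✓

facets=12 area=842.653


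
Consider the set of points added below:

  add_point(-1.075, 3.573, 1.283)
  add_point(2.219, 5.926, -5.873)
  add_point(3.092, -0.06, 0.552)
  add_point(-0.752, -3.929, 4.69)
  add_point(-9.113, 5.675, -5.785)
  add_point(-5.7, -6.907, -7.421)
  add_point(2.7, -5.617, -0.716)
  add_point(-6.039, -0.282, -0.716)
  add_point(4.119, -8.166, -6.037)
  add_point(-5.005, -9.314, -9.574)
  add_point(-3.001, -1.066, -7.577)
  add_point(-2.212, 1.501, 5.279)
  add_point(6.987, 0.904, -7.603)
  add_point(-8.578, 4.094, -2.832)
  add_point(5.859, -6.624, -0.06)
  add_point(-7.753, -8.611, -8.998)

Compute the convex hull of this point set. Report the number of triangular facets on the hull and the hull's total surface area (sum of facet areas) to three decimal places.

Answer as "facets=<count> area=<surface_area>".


13 of the 16 inputs are extreme points: [0, 1, 2, 3, 4, 7, 8, 9, 11, 12, 13, 14, 15].

Triangle areas on the boundary:
  f1: (p9, p12, p4) → 114.1397
  f2: (p1, p12, p4) → 30.5988
  f3: (p15, p9, p4) → 19.7953
  f4: (p8, p9, p12) → 44.8858
  f5: (p8, p14, p12) → 30.5379
  f6: (p8, p14, p9) → 24.9415
  f7: (p2, p14, p12) → 32.1456
  f8: (p2, p14, p11) → 21.9720
  f9: (p2, p1, p12) → 29.2980
  f10: (p0, p11, p4) → 22.4400
  f11: (p0, p1, p4) → 42.4236
  f12: (p0, p2, p11) → 12.9445
  f13: (p0, p2, p1) → 22.3253
  f14: (p13, p11, p4) → 8.8185
  f15: (p13, p15, p4) → 23.9644
  f16: (p3, p14, p11) → 20.1046
  f17: (p3, p14, p9) → 62.2310
  f18: (p3, p15, p9) → 22.9067
  f19: (p7, p13, p15) → 31.7217
  f20: (p7, p3, p15) → 48.4255
  f21: (p7, p13, p11) → 18.7333
  f22: (p7, p3, p11) → 20.3738
Σ area = 705.727

Check V−E+F: 13 − 33 + 22 = 2.

facets=22 area=705.727


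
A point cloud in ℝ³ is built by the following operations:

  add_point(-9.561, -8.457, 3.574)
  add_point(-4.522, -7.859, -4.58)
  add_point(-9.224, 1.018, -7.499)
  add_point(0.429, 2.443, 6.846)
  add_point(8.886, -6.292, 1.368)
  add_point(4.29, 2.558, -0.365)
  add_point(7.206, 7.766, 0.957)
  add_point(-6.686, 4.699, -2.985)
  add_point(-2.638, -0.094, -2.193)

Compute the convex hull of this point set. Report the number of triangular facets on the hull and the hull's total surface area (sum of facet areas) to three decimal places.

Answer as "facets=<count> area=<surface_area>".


facets=10 area=719.818

7 of the 9 inputs are extreme points: [0, 1, 2, 3, 4, 6, 7].

Area of each hull facet:
  f1: (p2, p6, p4) → 135.6168
  f2: (p1, p4, p0) → 70.1276
  f3: (p1, p2, p0) → 50.1602
  f4: (p1, p2, p4) → 69.6262
  f5: (p3, p4, p0) → 99.9479
  f6: (p3, p6, p4) → 66.1770
  f7: (p7, p2, p6) → 34.1231
  f8: (p7, p3, p6) → 63.4987
  f9: (p7, p2, p0) → 45.7575
  f10: (p7, p3, p0) → 84.7824
Σ area = 719.818

Euler: V−E+F = 7−15+10 = 2.


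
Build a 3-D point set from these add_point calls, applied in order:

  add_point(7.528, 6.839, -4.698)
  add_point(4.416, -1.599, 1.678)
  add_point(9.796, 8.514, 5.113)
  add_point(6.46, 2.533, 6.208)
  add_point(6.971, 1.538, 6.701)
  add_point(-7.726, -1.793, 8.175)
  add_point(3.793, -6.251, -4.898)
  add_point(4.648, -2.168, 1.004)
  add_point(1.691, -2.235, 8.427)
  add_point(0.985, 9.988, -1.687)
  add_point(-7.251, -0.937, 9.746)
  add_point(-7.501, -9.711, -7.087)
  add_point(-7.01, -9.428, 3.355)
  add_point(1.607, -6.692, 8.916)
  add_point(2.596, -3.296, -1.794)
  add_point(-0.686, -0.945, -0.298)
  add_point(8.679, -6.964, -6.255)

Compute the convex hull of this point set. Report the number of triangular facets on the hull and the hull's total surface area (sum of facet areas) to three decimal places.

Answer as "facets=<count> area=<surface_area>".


Points on the hull: [0, 2, 4, 5, 8, 9, 10, 11, 12, 13, 16] (11 of 17).

Per-facet area ½‖(b−a)×(c−a)‖:
  f1: (p9, p11, p5) → 148.9351
  f2: (p0, p9, p2) → 38.8591
  f3: (p0, p9, p11) → 86.1862
  f4: (p10, p9, p5) → 16.3339
  f5: (p10, p9, p2) → 99.5206
  f6: (p12, p11, p5) → 39.5376
  f7: (p12, p10, p5) → 4.7840
  f8: (p12, p10, p13) → 48.7766
  f9: (p16, p0, p11) → 114.0564
  f10: (p16, p12, p11) → 85.4788
  f11: (p16, p12, p13) → 88.0188
  f12: (p16, p4, p13) → 76.8405
  f13: (p16, p0, p2) → 68.8541
  f14: (p16, p4, p2) → 57.5133
  f15: (p8, p10, p13) → 20.3573
  f16: (p8, p4, p13) → 12.0324
  f17: (p8, p10, p2) → 54.9363
  f18: (p8, p4, p2) → 13.5463
Σ area = 1074.567

Check V−E+F: 11 − 27 + 18 = 2.

facets=18 area=1074.567


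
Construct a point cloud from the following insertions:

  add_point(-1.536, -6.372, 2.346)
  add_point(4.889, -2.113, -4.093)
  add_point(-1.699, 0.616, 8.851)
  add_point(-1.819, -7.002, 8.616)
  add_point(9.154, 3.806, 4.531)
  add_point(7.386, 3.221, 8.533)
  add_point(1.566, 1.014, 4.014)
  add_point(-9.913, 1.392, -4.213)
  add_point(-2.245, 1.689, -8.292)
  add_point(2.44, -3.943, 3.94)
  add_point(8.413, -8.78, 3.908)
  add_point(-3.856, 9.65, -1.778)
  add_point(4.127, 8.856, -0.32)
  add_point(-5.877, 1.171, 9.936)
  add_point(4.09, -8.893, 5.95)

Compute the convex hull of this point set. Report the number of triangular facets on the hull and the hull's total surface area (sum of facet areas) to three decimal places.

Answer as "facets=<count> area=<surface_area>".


facets=20 area=905.500

Extreme-point indices: [0, 1, 3, 4, 5, 7, 8, 10, 11, 12, 13, 14] — 12 of 15 on the boundary.

Facet areas (half cross-product norm):
  f1: (p11, p13, p7) → 72.0013
  f2: (p3, p13, p7) → 67.8356
  f3: (p0, p3, p7) → 35.3468
  f4: (p0, p3, p14) → 19.4851
  f5: (p10, p1, p4) → 57.9615
  f6: (p10, p0, p14) → 14.9014
  f7: (p12, p1, p4) → 45.7349
  f8: (p5, p3, p13) → 59.0834
  f9: (p5, p12, p4) → 17.7908
  f10: (p5, p3, p14) → 42.9676
  f11: (p5, p11, p13) → 93.7328
  f12: (p5, p12, p11) → 39.1937
  f13: (p5, p10, p4) → 27.6880
  f14: (p5, p10, p14) → 30.2091
  f15: (p8, p12, p11) → 42.1707
  f16: (p8, p12, p1) → 50.5818
  f17: (p8, p11, p7) → 41.3844
  f18: (p8, p0, p7) → 54.4617
  f19: (p8, p10, p1) → 27.2067
  f20: (p8, p10, p0) → 65.7628
Σ area = 905.500

Check V−E+F: 12 − 30 + 20 = 2.


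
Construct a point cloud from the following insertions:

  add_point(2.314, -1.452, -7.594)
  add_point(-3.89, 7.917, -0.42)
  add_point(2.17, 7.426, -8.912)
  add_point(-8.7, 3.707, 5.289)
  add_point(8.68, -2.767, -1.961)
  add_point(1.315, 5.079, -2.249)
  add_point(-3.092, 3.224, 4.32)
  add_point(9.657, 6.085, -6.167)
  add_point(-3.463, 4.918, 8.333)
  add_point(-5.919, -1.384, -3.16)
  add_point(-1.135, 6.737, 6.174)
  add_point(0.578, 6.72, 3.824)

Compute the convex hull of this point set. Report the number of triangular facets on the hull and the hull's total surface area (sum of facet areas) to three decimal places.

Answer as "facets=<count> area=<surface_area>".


facets=16 area=606.137

Hull vertices (10/12): indices [0, 1, 2, 3, 4, 7, 8, 9, 10, 11].

Facet areas (half cross-product norm):
  f1: (p8, p4, p3) → 53.3783
  f2: (p9, p4, p3) → 73.0268
  f3: (p10, p8, p3) → 10.6035
  f4: (p10, p4, p7) → 75.6637
  f5: (p10, p8, p4) → 26.6957
  f6: (p1, p9, p3) → 39.0544
  f7: (p1, p10, p3) → 27.3472
  f8: (p0, p4, p7) → 39.7783
  f9: (p0, p9, p4) → 37.7899
  f10: (p11, p10, p7) → 2.2604
  f11: (p11, p1, p7) → 42.4166
  f12: (p11, p1, p10) → 9.0552
  f13: (p2, p1, p7) → 40.6704
  f14: (p2, p0, p7) → 35.3312
  f15: (p2, p1, p9) → 51.1438
  f16: (p2, p0, p9) → 41.9219
Σ area = 606.137

Euler: V−E+F = 10−24+16 = 2.
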